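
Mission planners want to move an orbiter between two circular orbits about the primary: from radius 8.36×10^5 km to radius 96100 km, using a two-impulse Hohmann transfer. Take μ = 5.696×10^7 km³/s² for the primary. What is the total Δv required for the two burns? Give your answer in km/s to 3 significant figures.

Semi-major axis of the transfer orbit: a_t = (8.360×10^5 + 96100)/2 = 4.6605×10^5 km.
At r₁ the circular-orbit speed is v₁ = √(μ/r₁) = 8.254 km/s.
On the transfer ellipse at r₁, vis-viva gives v_a = √[μ(2/r₁ − 1/a_t)] = 3.748 km/s.
First burn Δv₁ = |v_a − v₁| = 4.506 km/s.
At r₂, v₂ = √(μ/r₂) = 24.346 km/s.
Transfer-orbit speed at r₂: v_p = √[μ(2/r₂ − 1/a_t)] = 32.607 km/s.
Second burn Δv₂ = |v₂ − v_p| = 8.261 km/s.
Total Δv = Δv₁ + Δv₂ = 12.77 km/s.

Δv = 12.8 km/s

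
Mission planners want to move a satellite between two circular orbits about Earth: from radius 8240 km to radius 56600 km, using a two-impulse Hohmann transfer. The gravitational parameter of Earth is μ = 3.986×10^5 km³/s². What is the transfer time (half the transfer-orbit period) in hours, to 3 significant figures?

The Hohmann ellipse has a_t = (r₁ + r₂)/2 = 32420 km.
By Kepler's third law the transfer-orbit period is T = 2π√(a_t³/μ), so t = T/2 = 29050 s.
Converting: 29050 s ÷ 3600 s/hour = 8.07 hours.

t = 8.07 hours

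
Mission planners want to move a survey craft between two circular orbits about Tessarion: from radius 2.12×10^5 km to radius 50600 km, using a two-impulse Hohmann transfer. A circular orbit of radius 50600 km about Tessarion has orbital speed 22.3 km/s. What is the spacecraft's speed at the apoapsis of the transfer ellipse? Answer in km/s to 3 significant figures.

From the circular-orbit relation v² = μ/r at r = 50600 km: μ = v²r = (22.3)² × 50600 = 2.51629×10^7 km³/s².
The Hohmann ellipse has a_t = (r₁ + r₂)/2 = 1.313×10^5 km.
At apoapsis, r = 2.120×10^5 km.
Applying v² = μ(2/r − 1/a_t): v = 6.763 km/s.

v = 6.76 km/s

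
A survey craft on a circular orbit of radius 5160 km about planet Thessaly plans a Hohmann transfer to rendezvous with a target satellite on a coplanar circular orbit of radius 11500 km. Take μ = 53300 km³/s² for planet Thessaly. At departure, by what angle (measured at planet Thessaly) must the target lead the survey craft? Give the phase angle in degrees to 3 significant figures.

Semi-major axis of the transfer orbit: a_t = (5160 + 11500)/2 = 8330 km.
The half-period of the transfer ellipse is t = π√(a_t³/μ) = 10346 s.
The target's mean motion on its circular orbit is ω₂ = √(μ/r₂³) = 1.8720×10^-4 rad/s.
Angle swept by the target during transfer: ω₂·t = 1.937 rad = 111.0°.
The survey craft traverses 180° on the transfer ellipse, so the target must lead by 180° − 111.0° = 69.0°.

φ = 69.0°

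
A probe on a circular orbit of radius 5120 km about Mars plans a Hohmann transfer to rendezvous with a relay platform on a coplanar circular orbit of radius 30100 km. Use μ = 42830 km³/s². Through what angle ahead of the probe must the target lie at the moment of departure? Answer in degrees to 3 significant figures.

Semi-major axis of the transfer orbit: a_t = (5120 + 30100)/2 = 17610 km.
The half-period of the transfer ellipse is t = π√(a_t³/μ) = 35474.4 s.
Target angular speed ω₂ = √(μ/r₂³) = 3.96300×10^-5 rad/s.
Angle swept by the target during transfer: ω₂·t = 1.40585 rad = 80.549°.
The probe traverses 180° on the transfer ellipse, so the target must lead by 180° − 80.549° = 99.5°.

φ = 99.5°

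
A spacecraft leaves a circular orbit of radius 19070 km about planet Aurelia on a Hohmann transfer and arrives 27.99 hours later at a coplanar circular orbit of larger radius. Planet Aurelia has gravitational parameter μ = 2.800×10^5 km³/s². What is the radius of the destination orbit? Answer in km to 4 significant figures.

Transfer time t = 27.99 hours = 1.00764×10^5 s, and t = π√(a_t³/μ).
So a_t = (μ t²/π²)^(1/3) = (2.800×10^5 × (1.00764×10^5)² / π²)^(1/3) = 66042 km.
Since a_t = (r₁ + r₂)/2, r₂ = 2a_t − r₁ = 2×66042 − 19070 = 1.13014×10^5 km.

r₂ = 1.130×10^5 km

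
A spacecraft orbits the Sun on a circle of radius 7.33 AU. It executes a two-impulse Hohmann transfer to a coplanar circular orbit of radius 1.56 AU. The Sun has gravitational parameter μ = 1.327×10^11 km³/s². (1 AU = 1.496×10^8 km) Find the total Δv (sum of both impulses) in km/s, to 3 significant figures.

In km: r₁ = 7.33 × 1.496×10^8 = 1.096568×10^9 km; r₂ = 1.56 × 1.496×10^8 = 2.33376×10^8 km.
Semi-major axis of the transfer orbit: a_t = (1.096568×10^9 + 2.33376×10^8)/2 = 6.64972×10^8 km.
Circular speed at r₁: v₁ = √(μ/r₁) = √(1.327×10^11/1.096568×10^9) = 11.001 km/s.
On the transfer ellipse at r₁, vis-viva equation gives v_a = √[μ(2/r₁ − 1/a_t)] = 6.5169 km/s.
First burn Δv₁ = |v_a − v₁| = 4.484 km/s.
Circular speed at r₂: v₂ = √(μ/r₂) = 23.8456 km/s.
Transfer-orbit speed at r₂: v_p = √[μ(2/r₂ − 1/a_t)] = 30.6213 km/s.
Second burn Δv₂ = |v₂ − v_p| = 6.776 km/s.
Total Δv = Δv₁ + Δv₂ = 11.26 km/s.

Δv = 11.3 km/s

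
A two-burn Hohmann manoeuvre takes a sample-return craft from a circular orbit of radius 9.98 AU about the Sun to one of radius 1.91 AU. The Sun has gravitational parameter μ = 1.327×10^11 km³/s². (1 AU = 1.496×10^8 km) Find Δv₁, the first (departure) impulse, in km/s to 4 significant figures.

Δv₁ = 4.084 km/s

In km: r₁ = 9.98 × 1.496×10^8 = 1.493008×10^9 km; r₂ = 1.91 × 1.496×10^8 = 2.85736×10^8 km.
The Hohmann ellipse has a_t = (r₁ + r₂)/2 = 8.89372×10^8 km.
Circular speed at r = 1.493008×10^9 km: v_c = √(μ/r) = 9.428 km/s.
Vis-viva on the transfer ellipse at r = 1.493008×10^9 km gives v_t = √[μ(2/r − 1/a_t)] = 5.344 km/s.
Δv₁ = |v_t − v_c| = |5.344 − 9.428| = 4.084 km/s.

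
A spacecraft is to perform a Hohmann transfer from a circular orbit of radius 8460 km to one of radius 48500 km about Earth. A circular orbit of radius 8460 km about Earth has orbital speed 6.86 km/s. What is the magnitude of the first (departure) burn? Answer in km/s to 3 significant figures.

From the circular-orbit relation v² = μ/r at r = 8460 km: μ = v²r = (6.86)² × 8460 = 3.98124×10^5 km³/s².
The Hohmann ellipse has a_t = (r₁ + r₂)/2 = 28480 km.
Circular speed at r = 8460 km: v_c = √(μ/r) = 6.860 km/s.
Vis-viva on the transfer ellipse at r = 8460 km gives v_t = √[μ(2/r − 1/a_t)] = 8.952 km/s.
Δv₁ = |v_t − v_c| = |8.952 − 6.860| = 2.092 km/s.

Δv₁ = 2.09 km/s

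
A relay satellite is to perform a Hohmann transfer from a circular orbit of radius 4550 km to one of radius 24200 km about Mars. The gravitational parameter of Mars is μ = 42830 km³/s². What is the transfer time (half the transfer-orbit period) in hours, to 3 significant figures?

Semi-major axis of the transfer orbit: a_t = (4550 + 24200)/2 = 14375 km.
Half the transfer-orbit period gives t = π√(a_t³/μ) = 26160 s.
Converting: 26160 s ÷ 3600 s/hour = 7.27 hours.

t = 7.27 hours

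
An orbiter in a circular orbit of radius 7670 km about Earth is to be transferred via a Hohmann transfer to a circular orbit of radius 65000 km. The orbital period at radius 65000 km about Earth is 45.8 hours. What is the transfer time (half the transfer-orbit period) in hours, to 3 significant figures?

From Kepler's third law T² = 4π²r³/μ at r = 65000 km, T = 45.8 hours = 45.8 × 3600 s = 1.6488×10^5 s: μ = 4π²r³/T² = 3.98808×10^5 km³/s².
Semi-major axis of the transfer orbit: a_t = (7670 + 65000)/2 = 36335 km.
Half the transfer-orbit period gives t = π√(a_t³/μ) = 34460 s.
Converting: 34460 s ÷ 3600 s/hour = 9.57 hours.

t = 9.57 hours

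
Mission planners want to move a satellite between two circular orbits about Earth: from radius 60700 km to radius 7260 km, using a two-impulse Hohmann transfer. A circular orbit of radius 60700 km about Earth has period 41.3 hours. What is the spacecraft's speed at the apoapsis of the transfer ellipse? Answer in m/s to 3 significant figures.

From Kepler's third law T² = 4π²r³/μ at r = 60700 km, T = 41.3 hours = 41.3 × 3600 s = 1.4868×10^5 s: μ = 4π²r³/T² = 3.99412×10^5 km³/s².
Transfer-ellipse semi-major axis a_t = (r₁ + r₂)/2 = (60700 + 7260)/2 = 33980 km.
The apoapsis of the transfer ellipse is at r = 60700 km.
From the vis-viva equation, v = √[μ(2/r − 1/a_t)] = 1.186 km/s.

v = 1190 m/s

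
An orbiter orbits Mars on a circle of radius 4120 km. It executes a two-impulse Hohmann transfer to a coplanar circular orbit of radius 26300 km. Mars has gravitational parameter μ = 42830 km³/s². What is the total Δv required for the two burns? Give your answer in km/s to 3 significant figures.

Δv = 1.63 km/s

The Hohmann ellipse has a_t = (r₁ + r₂)/2 = 15210 km.
At r₁ the circular-orbit speed is v₁ = √(μ/r₁) = 3.2242 km/s.
On the transfer ellipse at r₁, vis-viva equation gives v_p = √[μ(2/r₁ − 1/a_t)] = 4.2397 km/s.
First burn Δv₁ = |v_p − v₁| = 1.0155 km/s.
At r₂, v₂ = √(μ/r₂) = 1.27613 km/s.
Transfer-orbit speed at r₂: v_a = √[μ(2/r₂ − 1/a_t)] = 0.664171 km/s.
Second burn Δv₂ = |v₂ − v_a| = 0.61196 km/s.
Δv = Δv₁ + Δv₂ = 1.0155 + 0.61196 = 1.627 km/s.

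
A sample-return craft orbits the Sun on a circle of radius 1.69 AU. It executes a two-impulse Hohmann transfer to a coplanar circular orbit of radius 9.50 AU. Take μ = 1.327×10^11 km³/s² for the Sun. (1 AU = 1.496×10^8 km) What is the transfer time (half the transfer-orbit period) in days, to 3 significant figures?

In km: r₁ = 1.69 × 1.496×10^8 = 2.52824×10^8 km; r₂ = 9.50 × 1.496×10^8 = 1.4212×10^9 km.
The Hohmann ellipse has a_t = (r₁ + r₂)/2 = 8.37012×10^8 km.
By Kepler's third law the transfer-orbit period is T = 2π√(a_t³/μ), so t = T/2 = 2.088×10^8 s.
Converting: 2.088×10^8 s ÷ 86400 s/day = 2420 days.

t = 2420 days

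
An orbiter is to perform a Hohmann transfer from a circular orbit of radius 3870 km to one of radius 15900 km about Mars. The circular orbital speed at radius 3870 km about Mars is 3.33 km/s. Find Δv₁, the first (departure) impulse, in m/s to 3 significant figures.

Δv₁ = 893 m/s

From the circular-orbit relation v² = μ/r at r = 3870 km: μ = v²r = (3.33)² × 3870 = 42914.0 km³/s².
Transfer-ellipse semi-major axis a_t = (r₁ + r₂)/2 = (3870 + 15900)/2 = 9885 km.
Circular speed at r = 3870 km: v_c = √(μ/r) = 3.3300 km/s.
Transfer-orbit speed at the same r (vis-viva, a = a_t): v_t = √[μ(2/r − 1/a_t)] = 4.2233 km/s.
Δv₁ = |v_t − v_c| = |4.2233 − 3.3300| = 0.8933 km/s.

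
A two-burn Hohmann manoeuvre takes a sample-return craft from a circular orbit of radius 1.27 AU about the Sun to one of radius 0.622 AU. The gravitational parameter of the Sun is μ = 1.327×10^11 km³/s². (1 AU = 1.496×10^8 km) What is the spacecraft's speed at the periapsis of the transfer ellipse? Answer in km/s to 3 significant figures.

In km: r₁ = 1.27 × 1.496×10^8 = 1.89992×10^8 km; r₂ = 0.622 × 1.496×10^8 = 9.30512×10^7 km.
The Hohmann ellipse has a_t = (r₁ + r₂)/2 = 1.415216×10^8 km.
At periapsis, r = 9.30512×10^7 km.
Applying v² = μ(2/r − 1/a_t): v = 43.76 km/s.

v = 43.8 km/s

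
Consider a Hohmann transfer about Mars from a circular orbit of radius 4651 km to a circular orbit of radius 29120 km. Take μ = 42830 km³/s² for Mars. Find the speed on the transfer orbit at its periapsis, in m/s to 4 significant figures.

v = 3985 m/s

Transfer-ellipse semi-major axis a_t = (r₁ + r₂)/2 = (4651 + 29120)/2 = 16885.5 km.
At periapsis, r = 4651 km.
From the vis-viva equation, v = √[μ(2/r − 1/a_t)] = 3.985 km/s.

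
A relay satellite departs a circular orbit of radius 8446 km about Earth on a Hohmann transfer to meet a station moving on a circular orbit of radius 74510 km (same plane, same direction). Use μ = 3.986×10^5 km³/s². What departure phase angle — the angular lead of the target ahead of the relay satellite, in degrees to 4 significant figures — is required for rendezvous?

φ = 105.2°

Transfer-ellipse semi-major axis a_t = (r₁ + r₂)/2 = (8446 + 74510)/2 = 41478 km.
Transfer time t = π√(a_t³/μ) = 42034.7 s.
The target's mean motion on its circular orbit is ω₂ = √(μ/r₂³) = 3.10418×10^-5 rad/s.
Angle swept by the target during transfer: ω₂·t = 1.3048 rad = 74.76°.
Arrival is 180° from departure on the ellipse, so φ = 180° − 74.76° = 105.2°.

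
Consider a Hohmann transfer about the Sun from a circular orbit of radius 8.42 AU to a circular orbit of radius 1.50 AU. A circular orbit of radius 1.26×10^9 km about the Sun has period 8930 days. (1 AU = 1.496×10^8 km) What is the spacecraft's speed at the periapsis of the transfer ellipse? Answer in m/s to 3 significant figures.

v = 31700 m/s

From Kepler's third law T² = 4π²r³/μ at r = 1.26×10^9 km, T = 8930 days = 8930 × 86400 s = 7.71552×10^8 s: μ = 4π²r³/T² = 1.32660×10^11 km³/s².
In km: r₁ = 8.42 × 1.496×10^8 = 1.259632×10^9 km; r₂ = 1.50 × 1.496×10^8 = 2.244×10^8 km.
Semi-major axis of the transfer orbit: a_t = (1.259632×10^9 + 2.244×10^8)/2 = 7.42016×10^8 km.
At periapsis, r = 2.244×10^8 km.
Applying v² = μ(2/r − 1/a_t): v = 31.68 km/s.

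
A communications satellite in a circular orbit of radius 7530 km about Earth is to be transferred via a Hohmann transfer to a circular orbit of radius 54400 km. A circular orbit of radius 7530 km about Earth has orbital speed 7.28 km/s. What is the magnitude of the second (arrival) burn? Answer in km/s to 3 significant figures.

Δv₂ = 1.37 km/s

From the circular-orbit relation v² = μ/r at r = 7530 km: μ = v²r = (7.28)² × 7530 = 3.99078×10^5 km³/s².
The Hohmann ellipse has a_t = (r₁ + r₂)/2 = 30965 km.
On the circular orbit at r = 54400 km, v_c = √(μ/r) = 2.709 km/s.
Transfer-orbit speed at the same r (vis-viva, a = a_t): v_t = √[μ(2/r − 1/a_t)] = 1.336 km/s.
Δv₂ = |v_t − v_c| = |1.336 − 2.709| = 1.373 km/s.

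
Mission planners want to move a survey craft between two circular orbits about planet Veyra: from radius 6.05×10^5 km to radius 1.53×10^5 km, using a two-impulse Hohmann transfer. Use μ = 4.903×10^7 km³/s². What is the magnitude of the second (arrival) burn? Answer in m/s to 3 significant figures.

Δv₂ = 4720 m/s

The Hohmann ellipse has a_t = (r₁ + r₂)/2 = 3.790×10^5 km.
On the circular orbit at r = 1.530×10^5 km, v_c = √(μ/r) = 17.901 km/s.
Transfer-orbit speed at the same r (vis-viva, a = a_t): v_t = √[μ(2/r − 1/a_t)] = 22.617 km/s.
Δv₂ = |v_t − v_c| = |22.617 − 17.901| = 4.716 km/s.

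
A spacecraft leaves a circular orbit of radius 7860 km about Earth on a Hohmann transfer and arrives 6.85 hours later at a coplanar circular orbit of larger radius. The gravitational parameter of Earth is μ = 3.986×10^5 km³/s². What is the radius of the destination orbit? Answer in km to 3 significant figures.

Transfer time t = 6.85 hours = 24660 s, and t = π√(a_t³/μ).
So a_t = (μ t²/π²)^(1/3) = (3.986×10^5 × (24660)² / π²)^(1/3) = 29068 km.
Since a_t = (r₁ + r₂)/2, r₂ = 2a_t − r₁ = 2×29068 − 7860 = 50276 km.

r₂ = 50300 km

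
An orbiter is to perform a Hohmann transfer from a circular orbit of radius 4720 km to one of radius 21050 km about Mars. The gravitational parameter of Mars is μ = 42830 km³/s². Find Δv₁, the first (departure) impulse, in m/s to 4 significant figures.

The Hohmann ellipse has a_t = (r₁ + r₂)/2 = 12885 km.
Circular speed at r = 4720 km: v_c = √(μ/r) = 3.0123 km/s.
Transfer-orbit speed at the same r (vis-viva, a = a_t): v_t = √[μ(2/r − 1/a_t)] = 3.8502 km/s.
Δv₁ = |v_t − v_c| = |3.8502 − 3.0123| = 0.8379 km/s.

Δv₁ = 837.9 m/s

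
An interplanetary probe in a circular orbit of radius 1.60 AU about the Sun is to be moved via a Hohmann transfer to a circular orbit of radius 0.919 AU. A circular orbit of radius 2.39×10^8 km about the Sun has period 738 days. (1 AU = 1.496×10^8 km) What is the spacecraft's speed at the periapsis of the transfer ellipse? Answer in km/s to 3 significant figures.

v = 35.0 km/s

From Kepler's third law T² = 4π²r³/μ at r = 2.39×10^8 km, T = 738 days = 738 × 86400 s = 6.37632×10^7 s: μ = 4π²r³/T² = 1.32560×10^11 km³/s².
In km: r₁ = 1.60 × 1.496×10^8 = 2.3936×10^8 km; r₂ = 0.919 × 1.496×10^8 = 1.374824×10^8 km.
Semi-major axis of the transfer orbit: a_t = (2.3936×10^8 + 1.374824×10^8)/2 = 1.884212×10^8 km.
The periapsis of the transfer ellipse is at r = 1.374824×10^8 km.
Applying v² = μ(2/r − 1/a_t): v = 35.00 km/s.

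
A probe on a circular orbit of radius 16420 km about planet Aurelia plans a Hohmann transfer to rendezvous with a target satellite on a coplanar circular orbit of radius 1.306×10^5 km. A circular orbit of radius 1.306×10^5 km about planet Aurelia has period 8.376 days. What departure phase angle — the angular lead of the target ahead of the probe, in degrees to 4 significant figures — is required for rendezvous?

φ = 104.0°

From Kepler's third law T² = 4π²r³/μ at r = 1.306×10^5 km, T = 8.376 days = 8.376 × 86400 s = 7.236864×10^5 s: μ = 4π²r³/T² = 1.67915×10^5 km³/s².
Transfer-ellipse semi-major axis a_t = (r₁ + r₂)/2 = (16420 + 1.306×10^5)/2 = 73510 km.
The half-period of the transfer ellipse is t = π√(a_t³/μ) = 1.528×10^5 s.
The target's mean motion on its circular orbit is ω₂ = √(μ/r₂³) = 8.682×10^-6 rad/s.
Angle swept by the target during transfer: ω₂·t = 1.3266 rad = 76.01°.
Arrival is 180° from departure on the ellipse, so φ = 180° − 76.01° = 104.0°.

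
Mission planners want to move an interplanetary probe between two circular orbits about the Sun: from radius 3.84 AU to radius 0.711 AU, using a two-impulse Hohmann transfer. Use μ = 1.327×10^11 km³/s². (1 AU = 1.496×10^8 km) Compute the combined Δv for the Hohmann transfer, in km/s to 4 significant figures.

Δv = 17.27 km/s

In km: r₁ = 3.84 × 1.496×10^8 = 5.74464×10^8 km; r₂ = 0.711 × 1.496×10^8 = 1.063656×10^8 km.
Semi-major axis of the transfer orbit: a_t = (5.74464×10^8 + 1.063656×10^8)/2 = 3.404148×10^8 km.
Circular speed at r₁: v₁ = √(μ/r₁) = √(1.327×10^11/5.74464×10^8) = 15.1986 km/s.
On the transfer ellipse at r₁, vis-viva gives v_a = √[μ(2/r₁ − 1/a_t)] = 8.49572 km/s.
First burn Δv₁ = |v_a − v₁| = 6.7029 km/s.
Circular speed at r₂: v₂ = √(μ/r₂) = 35.321 km/s.
Transfer-orbit speed at r₂: v_p = √[μ(2/r₂ − 1/a_t)] = 45.884 km/s.
Second burn Δv₂ = |v₂ − v_p| = 10.563 km/s.
Δv = Δv₁ + Δv₂ = 6.7029 + 10.563 = 17.27 km/s.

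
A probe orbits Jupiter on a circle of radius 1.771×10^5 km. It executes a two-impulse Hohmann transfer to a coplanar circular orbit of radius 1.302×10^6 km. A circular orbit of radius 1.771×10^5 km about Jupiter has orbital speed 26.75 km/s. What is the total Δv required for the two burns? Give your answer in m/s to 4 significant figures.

From the circular-orbit relation v² = μ/r at r = 1.771×10^5 km: μ = v²r = (26.75)² × 1.771×10^5 = 1.26726×10^8 km³/s².
The Hohmann ellipse has a_t = (r₁ + r₂)/2 = 7.3955×10^5 km.
At r₁ the circular-orbit speed is v₁ = √(μ/r₁) = 26.750 km/s.
On the transfer ellipse at r₁, v² = μ(2/r − 1/a) gives v_p = √[μ(2/r₁ − 1/a_t)] = 35.493 km/s.
First burn Δv₁ = |v_p − v₁| = 8.743 km/s.
At r₂, v₂ = √(μ/r₂) = 9.866 km/s.
Transfer-orbit speed at r₂: v_a = √[μ(2/r₂ − 1/a_t)] = 4.828 km/s.
Second burn Δv₂ = |v₂ − v_a| = 5.038 km/s.
Total Δv = Δv₁ + Δv₂ = 13.78 km/s.

Δv = 13780 m/s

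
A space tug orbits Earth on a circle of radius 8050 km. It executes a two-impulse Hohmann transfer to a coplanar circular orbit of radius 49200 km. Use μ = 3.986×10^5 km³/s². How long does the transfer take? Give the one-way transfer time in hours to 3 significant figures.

The Hohmann ellipse has a_t = (r₁ + r₂)/2 = 28625 km.
Half the transfer-orbit period gives t = π√(a_t³/μ) = 24100 s.
Converting: 24100 s ÷ 3600 s/hour = 6.69 hours.

t = 6.69 hours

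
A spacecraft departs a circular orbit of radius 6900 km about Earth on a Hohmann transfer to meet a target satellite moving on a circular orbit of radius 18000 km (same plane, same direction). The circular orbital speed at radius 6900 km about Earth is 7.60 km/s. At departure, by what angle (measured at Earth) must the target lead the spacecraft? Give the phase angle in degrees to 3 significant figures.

From the circular-orbit relation v² = μ/r at r = 6900 km: μ = v²r = (7.60)² × 6900 = 3.98544×10^5 km³/s².
Transfer-ellipse semi-major axis a_t = (r₁ + r₂)/2 = (6900 + 18000)/2 = 12450 km.
The half-period of the transfer ellipse is t = π√(a_t³/μ) = 6913 s.
The target's mean motion on its circular orbit is ω₂ = √(μ/r₂³) = 2.614×10^-4 rad/s.
Angle swept by the target during transfer: ω₂·t = 1.807 rad = 103.5°.
The spacecraft traverses 180° on the transfer ellipse, so the target must lead by 180° − 103.5° = 76.5°.

φ = 76.5°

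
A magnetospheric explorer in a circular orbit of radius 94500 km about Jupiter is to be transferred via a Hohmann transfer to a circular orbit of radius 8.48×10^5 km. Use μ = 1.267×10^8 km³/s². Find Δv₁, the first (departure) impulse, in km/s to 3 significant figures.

Δv₁ = 12.5 km/s

Transfer-ellipse semi-major axis a_t = (r₁ + r₂)/2 = (94500 + 8.480×10^5)/2 = 4.7125×10^5 km.
Circular speed at r = 94500 km: v_c = √(μ/r) = 36.62 km/s.
Transfer-orbit speed at the same r (vis-viva, a = a_t): v_t = √[μ(2/r − 1/a_t)] = 49.12 km/s.
Δv₁ = |v_t − v_c| = |49.12 − 36.62| = 12.50 km/s.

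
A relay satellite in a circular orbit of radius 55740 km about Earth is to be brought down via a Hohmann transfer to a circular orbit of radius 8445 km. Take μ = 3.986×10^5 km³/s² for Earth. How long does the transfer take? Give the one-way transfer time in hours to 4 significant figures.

The Hohmann ellipse has a_t = (r₁ + r₂)/2 = 32092.5 km.
Transfer time t = π√(a_t³/μ) = π√((32092.5)³ / 3.986×10^5) = 28610 s.
Converting: 28610 s ÷ 3600 s/hour = 7.947 hours.

t = 7.947 hours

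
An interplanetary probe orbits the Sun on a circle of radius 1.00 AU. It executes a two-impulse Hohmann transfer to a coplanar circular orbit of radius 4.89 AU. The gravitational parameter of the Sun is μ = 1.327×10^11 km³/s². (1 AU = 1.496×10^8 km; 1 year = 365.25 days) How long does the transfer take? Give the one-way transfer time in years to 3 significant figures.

In km: r₁ = 1.00 × 1.496×10^8 = 1.496×10^8 km; r₂ = 4.89 × 1.496×10^8 = 7.31544×10^8 km.
Transfer-ellipse semi-major axis a_t = (r₁ + r₂)/2 = (1.496×10^8 + 7.31544×10^8)/2 = 4.40572×10^8 km.
Transfer time t = π√(a_t³/μ) = π√((4.40572×10^8)³ / 1.327×10^11) = 7.975×10^7 s.
Converting: 7.975×10^7 s ÷ 3.15576×10^7 s/year (365.25 × 86400) = 2.53 years.

t = 2.53 years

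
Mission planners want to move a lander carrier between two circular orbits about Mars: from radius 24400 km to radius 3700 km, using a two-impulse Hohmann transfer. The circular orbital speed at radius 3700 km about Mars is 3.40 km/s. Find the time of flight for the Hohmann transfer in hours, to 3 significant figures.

t = 7.03 hours

From the circular-orbit relation v² = μ/r at r = 3700 km: μ = v²r = (3.40)² × 3700 = 42772.0 km³/s².
Transfer-ellipse semi-major axis a_t = (r₁ + r₂)/2 = (24400 + 3700)/2 = 14050 km.
Transfer time t = π√(a_t³/μ) = π√((14050)³ / 42772.0) = 25300 s.
Converting: 25300 s ÷ 3600 s/hour = 7.03 hours.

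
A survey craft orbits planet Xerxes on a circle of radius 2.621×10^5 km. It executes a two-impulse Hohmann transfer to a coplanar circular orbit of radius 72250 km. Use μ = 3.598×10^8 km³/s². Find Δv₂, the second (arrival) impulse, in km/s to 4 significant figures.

Δv₂ = 17.79 km/s

The Hohmann ellipse has a_t = (r₁ + r₂)/2 = 1.67175×10^5 km.
On the circular orbit at r = 72250 km, v_c = √(μ/r) = 70.57 km/s.
Vis-viva on the transfer ellipse at r = 72250 km gives v_t = √[μ(2/r − 1/a_t)] = 88.36 km/s.
Δv₂ = |v_t − v_c| = |88.36 − 70.57| = 17.79 km/s.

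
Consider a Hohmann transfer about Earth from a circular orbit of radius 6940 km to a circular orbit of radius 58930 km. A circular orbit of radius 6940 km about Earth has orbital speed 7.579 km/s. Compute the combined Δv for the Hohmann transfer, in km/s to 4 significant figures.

From the circular-orbit relation v² = μ/r at r = 6940 km: μ = v²r = (7.579)² × 6940 = 3.98642×10^5 km³/s².
The Hohmann ellipse has a_t = (r₁ + r₂)/2 = 32935 km.
Circular speed at r₁: v₁ = √(μ/r₁) = √(3.98642×10^5/6940) = 7.5790 km/s.
On the transfer ellipse at r₁, v² = μ(2/r − 1/a) gives v_p = √[μ(2/r₁ − 1/a_t)] = 10.138 km/s.
First burn Δv₁ = |v_p − v₁| = 2.559 km/s.
Circular speed at r₂: v₂ = √(μ/r₂) = 2.601 km/s.
Transfer-orbit speed at r₂: v_a = √[μ(2/r₂ − 1/a_t)] = 1.194 km/s.
Second burn Δv₂ = |v₂ − v_a| = 1.407 km/s.
Δv = Δv₁ + Δv₂ = 2.559 + 1.407 = 3.966 km/s.

Δv = 3.966 km/s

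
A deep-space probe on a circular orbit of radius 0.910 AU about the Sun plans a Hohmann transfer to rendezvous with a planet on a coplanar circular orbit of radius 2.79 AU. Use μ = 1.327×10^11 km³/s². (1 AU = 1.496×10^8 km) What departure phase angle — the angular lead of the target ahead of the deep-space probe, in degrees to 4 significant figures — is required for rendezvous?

In km: r₁ = 0.910 × 1.496×10^8 = 1.36136×10^8 km; r₂ = 2.79 × 1.496×10^8 = 4.17384×10^8 km.
The Hohmann ellipse has a_t = (r₁ + r₂)/2 = 2.7676×10^8 km.
The half-period of the transfer ellipse is t = π√(a_t³/μ) = 3.9707×10^7 s.
Target angular speed ω₂ = √(μ/r₂³) = 4.2720×10^-8 rad/s.
Angle swept by the target during transfer: ω₂·t = 1.6963 rad = 97.19°.
The deep-space probe traverses 180° on the transfer ellipse, so the target must lead by 180° − 97.19° = 82.81°.

φ = 82.81°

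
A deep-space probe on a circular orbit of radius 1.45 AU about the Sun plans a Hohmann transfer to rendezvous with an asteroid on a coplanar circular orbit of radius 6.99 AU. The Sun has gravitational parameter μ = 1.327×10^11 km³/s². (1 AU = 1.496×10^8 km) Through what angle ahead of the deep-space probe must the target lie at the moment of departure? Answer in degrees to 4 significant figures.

φ = 95.56°

In km: r₁ = 1.45 × 1.496×10^8 = 2.1692×10^8 km; r₂ = 6.99 × 1.496×10^8 = 1.045704×10^9 km.
Transfer-ellipse semi-major axis a_t = (r₁ + r₂)/2 = (2.1692×10^8 + 1.045704×10^9)/2 = 6.31312×10^8 km.
The half-period of the transfer ellipse is t = π√(a_t³/μ) = 1.3680×10^8 s.
The target's mean motion on its circular orbit is ω₂ = √(μ/r₂³) = 1.0773×10^-8 rad/s.
Angle swept by the target during transfer: ω₂·t = 1.4737 rad = 84.44°.
The deep-space probe traverses 180° on the transfer ellipse, so the target must lead by 180° − 84.44° = 95.56°.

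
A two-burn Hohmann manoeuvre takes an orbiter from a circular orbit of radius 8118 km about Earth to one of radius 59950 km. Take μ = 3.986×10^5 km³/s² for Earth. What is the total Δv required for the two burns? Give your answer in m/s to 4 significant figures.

Δv = 3612 m/s

The Hohmann ellipse has a_t = (r₁ + r₂)/2 = 34034 km.
At r₁ the circular-orbit speed is v₁ = √(μ/r₁) = 7.007 km/s.
On the transfer ellipse at r₁, v² = μ(2/r − 1/a) gives v_p = √[μ(2/r₁ − 1/a_t)] = 9.300 km/s.
First burn Δv₁ = |v_p − v₁| = 2.293 km/s.
Circular speed at r₂: v₂ = √(μ/r₂) = 2.5785 km/s.
Transfer-orbit speed at r₂: v_a = √[μ(2/r₂ − 1/a_t)] = 1.2593 km/s.
Second burn Δv₂ = |v₂ − v_a| = 1.319 km/s.
Δv = Δv₁ + Δv₂ = 2.293 + 1.319 = 3.612 km/s.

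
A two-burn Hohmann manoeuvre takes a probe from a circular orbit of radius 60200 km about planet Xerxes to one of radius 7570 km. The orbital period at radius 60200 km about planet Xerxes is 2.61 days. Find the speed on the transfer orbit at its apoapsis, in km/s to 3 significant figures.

v = 0.793 km/s

From Kepler's third law T² = 4π²r³/μ at r = 60200 km, T = 2.61 days = 2.61 × 86400 s = 2.25504×10^5 s: μ = 4π²r³/T² = 1.69372×10^5 km³/s².
Transfer-ellipse semi-major axis a_t = (r₁ + r₂)/2 = (60200 + 7570)/2 = 33885 km.
The apoapsis of the transfer ellipse is at r = 60200 km.
Vis-viva: v = √[μ(2/r − 1/a_t)] = √[1.69372×10^5 × (2/60200 − 1/33885)] = 0.7928 km/s.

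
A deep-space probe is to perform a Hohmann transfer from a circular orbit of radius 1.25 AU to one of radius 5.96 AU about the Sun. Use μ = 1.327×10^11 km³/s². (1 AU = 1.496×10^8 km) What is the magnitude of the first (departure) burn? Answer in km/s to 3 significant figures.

In km: r₁ = 1.25 × 1.496×10^8 = 1.870×10^8 km; r₂ = 5.96 × 1.496×10^8 = 8.91616×10^8 km.
Semi-major axis of the transfer orbit: a_t = (1.870×10^8 + 8.91616×10^8)/2 = 5.39308×10^8 km.
Circular speed at r = 1.870×10^8 km: v_c = √(μ/r) = 26.639 km/s.
Transfer-orbit speed at the same r (vis-viva, a = a_t): v_t = √[μ(2/r − 1/a_t)] = 34.252 km/s.
Δv₁ = |v_t − v_c| = |34.252 − 26.639| = 7.613 km/s.

Δv₁ = 7.61 km/s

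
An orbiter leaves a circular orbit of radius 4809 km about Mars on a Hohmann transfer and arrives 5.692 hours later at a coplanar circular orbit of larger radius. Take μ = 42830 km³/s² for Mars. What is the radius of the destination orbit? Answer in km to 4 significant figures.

Transfer time t = 5.692 hours = 20491.2 s, and t = π√(a_t³/μ).
So a_t = (μ t²/π²)^(1/3) = (42830 × (20491.2)² / π²)^(1/3) = 12214 km.
Since a_t = (r₁ + r₂)/2, r₂ = 2a_t − r₁ = 2×12214 − 4809 = 19619 km.

r₂ = 19620 km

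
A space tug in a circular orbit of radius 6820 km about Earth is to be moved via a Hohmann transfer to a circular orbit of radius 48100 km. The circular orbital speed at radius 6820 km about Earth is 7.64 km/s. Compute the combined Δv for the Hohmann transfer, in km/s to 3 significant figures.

From the circular-orbit relation v² = μ/r at r = 6820 km: μ = v²r = (7.64)² × 6820 = 3.98081×10^5 km³/s².
Transfer-ellipse semi-major axis a_t = (r₁ + r₂)/2 = (6820 + 48100)/2 = 27460 km.
Circular speed at r₁: v₁ = √(μ/r₁) = √(3.98081×10^5/6820) = 7.6400 km/s.
On the transfer ellipse at r₁, vis-viva gives v_p = √[μ(2/r₁ − 1/a_t)] = 10.112 km/s.
First burn Δv₁ = |v_p − v₁| = 2.472 km/s.
Circular speed at r₂: v₂ = √(μ/r₂) = 2.877 km/s.
Transfer-orbit speed at r₂: v_a = √[μ(2/r₂ − 1/a_t)] = 1.434 km/s.
Second burn Δv₂ = |v₂ − v_a| = 1.443 km/s.
Total Δv = Δv₁ + Δv₂ = 3.915 km/s.

Δv = 3.91 km/s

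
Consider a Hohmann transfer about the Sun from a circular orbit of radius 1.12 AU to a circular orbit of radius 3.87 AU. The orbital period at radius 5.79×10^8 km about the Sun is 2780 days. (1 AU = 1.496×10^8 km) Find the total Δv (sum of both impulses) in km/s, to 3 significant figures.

From Kepler's third law T² = 4π²r³/μ at r = 5.79×10^8 km, T = 2780 days = 2780 × 86400 s = 2.40192×10^8 s: μ = 4π²r³/T² = 1.32825×10^11 km³/s².
In km: r₁ = 1.12 × 1.496×10^8 = 1.67552×10^8 km; r₂ = 3.87 × 1.496×10^8 = 5.78952×10^8 km.
The Hohmann ellipse has a_t = (r₁ + r₂)/2 = 3.73252×10^8 km.
Circular speed at r₁: v₁ = √(μ/r₁) = √(1.32825×10^11/1.67552×10^8) = 28.16 km/s.
Transfer-orbit speed at r₁ (vis-viva equation): v_p = √[μ(2/r₁ − 1/a_t)] = 35.07 km/s.
First burn Δv₁ = |v_p − v₁| = 6.910 km/s.
At r₂, v₂ = √(μ/r₂) = 15.1467 km/s.
Transfer-orbit speed at r₂: v_a = √[μ(2/r₂ − 1/a_t)] = 10.1483 km/s.
Second burn Δv₂ = |v₂ − v_a| = 4.998 km/s.
Total Δv = Δv₁ + Δv₂ = 11.91 km/s.

Δv = 11.9 km/s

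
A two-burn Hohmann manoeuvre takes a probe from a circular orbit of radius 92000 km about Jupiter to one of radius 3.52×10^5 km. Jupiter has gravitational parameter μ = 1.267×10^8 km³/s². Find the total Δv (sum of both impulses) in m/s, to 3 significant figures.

Δv = 16400 m/s

The Hohmann ellipse has a_t = (r₁ + r₂)/2 = 2.220×10^5 km.
Circular speed at r₁: v₁ = √(μ/r₁) = √(1.267×10^8/92000) = 37.110 km/s.
On the transfer ellipse at r₁, v² = μ(2/r − 1/a) gives v_p = √[μ(2/r₁ − 1/a_t)] = 46.729 km/s.
First burn Δv₁ = |v_p − v₁| = 9.619 km/s.
At r₂, v₂ = √(μ/r₂) = 18.972 km/s.
Transfer-orbit speed at r₂: v_a = √[μ(2/r₂ − 1/a_t)] = 12.213 km/s.
Second burn Δv₂ = |v₂ − v_a| = 6.759 km/s.
Δv = Δv₁ + Δv₂ = 9.619 + 6.759 = 16.38 km/s.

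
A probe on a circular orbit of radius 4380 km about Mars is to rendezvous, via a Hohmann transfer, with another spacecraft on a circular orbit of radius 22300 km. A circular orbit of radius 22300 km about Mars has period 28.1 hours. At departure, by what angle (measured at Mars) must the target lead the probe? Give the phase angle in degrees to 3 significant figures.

φ = 96.7°

From Kepler's third law T² = 4π²r³/μ at r = 22300 km, T = 28.1 hours = 28.1 × 3600 s = 1.0116×10^5 s: μ = 4π²r³/T² = 42781.6 km³/s².
Transfer-ellipse semi-major axis a_t = (r₁ + r₂)/2 = (4380 + 22300)/2 = 13340 km.
Transfer time t = π√(a_t³/μ) = 23402 s.
The target's mean motion on its circular orbit is ω₂ = √(μ/r₂³) = 6.2111×10^-5 rad/s.
Angle swept by the target during transfer: ω₂·t = 1.4535 rad = 83.28°.
The probe traverses 180° on the transfer ellipse, so the target must lead by 180° − 83.28° = 96.7°.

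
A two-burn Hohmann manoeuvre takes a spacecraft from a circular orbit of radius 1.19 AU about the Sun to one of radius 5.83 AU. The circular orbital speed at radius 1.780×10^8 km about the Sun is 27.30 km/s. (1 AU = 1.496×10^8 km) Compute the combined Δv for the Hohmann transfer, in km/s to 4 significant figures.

From the circular-orbit relation v² = μ/r at r = 1.780×10^8 km: μ = v²r = (27.30)² × 1.780×10^8 = 1.32662×10^11 km³/s².
In km: r₁ = 1.19 × 1.496×10^8 = 1.78024×10^8 km; r₂ = 5.83 × 1.496×10^8 = 8.72168×10^8 km.
The Hohmann ellipse has a_t = (r₁ + r₂)/2 = 5.25096×10^8 km.
Circular speed at r₁: v₁ = √(μ/r₁) = √(1.32662×10^11/1.78024×10^8) = 27.2982 km/s.
On the transfer ellipse at r₁, vis-viva gives v_p = √[μ(2/r₁ − 1/a_t)] = 35.1815 km/s.
First burn Δv₁ = |v_p − v₁| = 7.8833 km/s.
Circular speed at r₂: v₂ = √(μ/r₂) = 12.3331 km/s.
Transfer-orbit speed at r₂: v_a = √[μ(2/r₂ − 1/a_t)] = 7.18113 km/s.
Second burn Δv₂ = |v₂ − v_a| = 5.1520 km/s.
Total Δv = Δv₁ + Δv₂ = 13.04 km/s.

Δv = 13.04 km/s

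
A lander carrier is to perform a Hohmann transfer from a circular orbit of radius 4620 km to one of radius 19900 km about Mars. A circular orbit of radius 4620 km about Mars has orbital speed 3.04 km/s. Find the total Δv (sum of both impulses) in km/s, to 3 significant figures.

From the circular-orbit relation v² = μ/r at r = 4620 km: μ = v²r = (3.04)² × 4620 = 42696.2 km³/s².
Semi-major axis of the transfer orbit: a_t = (4620 + 19900)/2 = 12260 km.
Circular speed at r₁: v₁ = √(μ/r₁) = √(42696.2/4620) = 3.0400 km/s.
Transfer-orbit speed at r₁ (vis-viva equation): v_p = √[μ(2/r₁ − 1/a_t)] = 3.8731 km/s.
First burn Δv₁ = |v_p − v₁| = 0.8331 km/s.
Circular speed at r₂: v₂ = √(μ/r₂) = 1.4648 km/s.
Transfer-orbit speed at r₂: v_a = √[μ(2/r₂ − 1/a_t)] = 0.89917 km/s.
Second burn Δv₂ = |v₂ − v_a| = 0.5656 km/s.
Δv = Δv₁ + Δv₂ = 0.8331 + 0.5656 = 1.399 km/s.

Δv = 1.40 km/s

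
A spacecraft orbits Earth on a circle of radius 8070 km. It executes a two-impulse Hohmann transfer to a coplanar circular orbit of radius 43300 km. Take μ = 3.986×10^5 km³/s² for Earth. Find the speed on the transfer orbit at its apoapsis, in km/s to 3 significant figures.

v = 1.70 km/s

The Hohmann ellipse has a_t = (r₁ + r₂)/2 = 25685 km.
The apoapsis of the transfer ellipse is at r = 43300 km.
Applying v² = μ(2/r − 1/a_t): v = 1.701 km/s.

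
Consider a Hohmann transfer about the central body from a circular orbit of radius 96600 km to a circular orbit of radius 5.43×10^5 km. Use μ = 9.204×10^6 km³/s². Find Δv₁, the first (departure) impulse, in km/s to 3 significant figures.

Δv₁ = 2.96 km/s

The Hohmann ellipse has a_t = (r₁ + r₂)/2 = 3.198×10^5 km.
Circular speed at r = 96600 km: v_c = √(μ/r) = 9.7611 km/s.
Transfer-orbit speed at the same r (vis-viva, a = a_t): v_t = √[μ(2/r − 1/a_t)] = 12.719 km/s.
Δv₁ = |v_t − v_c| = |12.719 − 9.7611| = 2.958 km/s.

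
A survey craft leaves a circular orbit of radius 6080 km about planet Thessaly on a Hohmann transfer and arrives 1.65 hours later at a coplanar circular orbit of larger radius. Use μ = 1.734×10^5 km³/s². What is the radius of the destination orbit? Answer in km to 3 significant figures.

r₂ = 11000 km

Transfer time t = 1.65 hours = 5940 s, and t = π√(a_t³/μ).
So a_t = (μ t²/π²)^(1/3) = (1.734×10^5 × (5940)² / π²)^(1/3) = 8526.6 km.
Since a_t = (r₁ + r₂)/2, r₂ = 2a_t − r₁ = 2×8526.6 − 6080 = 10973.2 km.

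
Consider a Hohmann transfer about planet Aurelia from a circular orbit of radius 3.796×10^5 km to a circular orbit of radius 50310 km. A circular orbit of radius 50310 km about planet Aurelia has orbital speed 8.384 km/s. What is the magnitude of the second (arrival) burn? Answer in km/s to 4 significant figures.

Δv₂ = 2.757 km/s

From the circular-orbit relation v² = μ/r at r = 50310 km: μ = v²r = (8.384)² × 50310 = 3.53636×10^6 km³/s².
The Hohmann ellipse has a_t = (r₁ + r₂)/2 = 2.14955×10^5 km.
Circular speed at r = 50310 km: v_c = √(μ/r) = 8.3840 km/s.
Transfer-orbit speed at the same r (vis-viva, a = a_t): v_t = √[μ(2/r − 1/a_t)] = 11.141 km/s.
Δv₂ = |v_t − v_c| = |11.141 − 8.3840| = 2.757 km/s.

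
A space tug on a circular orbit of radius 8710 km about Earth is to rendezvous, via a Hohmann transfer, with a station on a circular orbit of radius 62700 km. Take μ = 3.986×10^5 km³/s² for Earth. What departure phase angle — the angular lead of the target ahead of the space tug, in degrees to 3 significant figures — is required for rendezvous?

φ = 103°

Semi-major axis of the transfer orbit: a_t = (8710 + 62700)/2 = 35705 km.
Transfer time t = π√(a_t³/μ) = 33570 s.
Target angular speed ω₂ = √(μ/r₂³) = 4.021×10^-5 rad/s.
Angle swept by the target during transfer: ω₂·t = 1.350 rad = 77.35°.
The space tug traverses 180° on the transfer ellipse, so the target must lead by 180° − 77.35° = 103°.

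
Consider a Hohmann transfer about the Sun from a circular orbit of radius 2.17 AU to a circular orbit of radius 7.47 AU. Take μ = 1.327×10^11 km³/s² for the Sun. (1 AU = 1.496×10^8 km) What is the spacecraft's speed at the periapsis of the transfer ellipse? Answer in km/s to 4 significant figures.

v = 25.17 km/s

In km: r₁ = 2.17 × 1.496×10^8 = 3.24632×10^8 km; r₂ = 7.47 × 1.496×10^8 = 1.117512×10^9 km.
Transfer-ellipse semi-major axis a_t = (r₁ + r₂)/2 = (3.24632×10^8 + 1.117512×10^9)/2 = 7.21072×10^8 km.
The periapsis of the transfer ellipse is at r = 3.24632×10^8 km.
From the vis-viva equation, v = √[μ(2/r − 1/a_t)] = 25.17 km/s.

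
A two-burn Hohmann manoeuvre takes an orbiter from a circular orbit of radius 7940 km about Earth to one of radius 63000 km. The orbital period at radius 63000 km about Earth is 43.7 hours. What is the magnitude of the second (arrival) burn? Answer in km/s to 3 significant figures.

Δv₂ = 1.33 km/s

From Kepler's third law T² = 4π²r³/μ at r = 63000 km, T = 43.7 hours = 43.7 × 3600 s = 1.5732×10^5 s: μ = 4π²r³/T² = 3.98854×10^5 km³/s².
Semi-major axis of the transfer orbit: a_t = (7940 + 63000)/2 = 35470 km.
On the circular orbit at r = 63000 km, v_c = √(μ/r) = 2.516 km/s.
Vis-viva on the transfer ellipse at r = 63000 km gives v_t = √[μ(2/r − 1/a_t)] = 1.190 km/s.
Δv₂ = |v_t − v_c| = |1.190 − 2.516| = 1.326 km/s.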